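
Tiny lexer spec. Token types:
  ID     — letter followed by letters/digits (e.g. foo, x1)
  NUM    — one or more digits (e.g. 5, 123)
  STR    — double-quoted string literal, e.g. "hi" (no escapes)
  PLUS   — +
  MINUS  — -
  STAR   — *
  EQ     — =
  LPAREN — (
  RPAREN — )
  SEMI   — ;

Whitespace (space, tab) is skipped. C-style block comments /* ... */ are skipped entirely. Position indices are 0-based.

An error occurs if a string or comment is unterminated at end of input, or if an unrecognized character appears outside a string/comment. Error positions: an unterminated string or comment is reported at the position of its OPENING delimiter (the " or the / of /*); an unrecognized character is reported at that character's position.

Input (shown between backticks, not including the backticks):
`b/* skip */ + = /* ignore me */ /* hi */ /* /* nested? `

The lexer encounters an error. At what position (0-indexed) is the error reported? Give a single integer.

Answer: 41

Derivation:
pos=0: emit ID 'b' (now at pos=1)
pos=1: enter COMMENT mode (saw '/*')
exit COMMENT mode (now at pos=11)
pos=12: emit PLUS '+'
pos=14: emit EQ '='
pos=16: enter COMMENT mode (saw '/*')
exit COMMENT mode (now at pos=31)
pos=32: enter COMMENT mode (saw '/*')
exit COMMENT mode (now at pos=40)
pos=41: enter COMMENT mode (saw '/*')
pos=41: ERROR — unterminated comment (reached EOF)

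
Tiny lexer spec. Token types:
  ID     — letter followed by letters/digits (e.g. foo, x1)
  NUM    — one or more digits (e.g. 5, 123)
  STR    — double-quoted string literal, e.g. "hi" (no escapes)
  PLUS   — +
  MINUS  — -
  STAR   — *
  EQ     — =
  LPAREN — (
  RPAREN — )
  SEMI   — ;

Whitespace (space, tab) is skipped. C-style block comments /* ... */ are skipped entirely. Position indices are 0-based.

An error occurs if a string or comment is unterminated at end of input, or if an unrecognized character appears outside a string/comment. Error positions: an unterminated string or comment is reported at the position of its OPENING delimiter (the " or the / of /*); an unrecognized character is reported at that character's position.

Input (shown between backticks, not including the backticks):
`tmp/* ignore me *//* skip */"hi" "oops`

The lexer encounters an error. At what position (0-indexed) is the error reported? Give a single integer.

Answer: 33

Derivation:
pos=0: emit ID 'tmp' (now at pos=3)
pos=3: enter COMMENT mode (saw '/*')
exit COMMENT mode (now at pos=18)
pos=18: enter COMMENT mode (saw '/*')
exit COMMENT mode (now at pos=28)
pos=28: enter STRING mode
pos=28: emit STR "hi" (now at pos=32)
pos=33: enter STRING mode
pos=33: ERROR — unterminated string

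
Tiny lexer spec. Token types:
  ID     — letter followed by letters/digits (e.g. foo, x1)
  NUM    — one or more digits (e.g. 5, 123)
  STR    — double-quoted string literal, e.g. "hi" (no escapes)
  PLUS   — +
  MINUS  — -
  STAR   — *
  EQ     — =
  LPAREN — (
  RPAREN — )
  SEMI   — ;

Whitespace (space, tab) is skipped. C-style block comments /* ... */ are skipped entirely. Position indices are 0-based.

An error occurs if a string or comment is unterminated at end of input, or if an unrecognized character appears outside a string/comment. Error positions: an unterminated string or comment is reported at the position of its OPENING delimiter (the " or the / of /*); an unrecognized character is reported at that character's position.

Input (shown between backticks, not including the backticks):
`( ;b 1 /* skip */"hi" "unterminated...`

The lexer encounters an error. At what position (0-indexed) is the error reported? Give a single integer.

Answer: 22

Derivation:
pos=0: emit LPAREN '('
pos=2: emit SEMI ';'
pos=3: emit ID 'b' (now at pos=4)
pos=5: emit NUM '1' (now at pos=6)
pos=7: enter COMMENT mode (saw '/*')
exit COMMENT mode (now at pos=17)
pos=17: enter STRING mode
pos=17: emit STR "hi" (now at pos=21)
pos=22: enter STRING mode
pos=22: ERROR — unterminated string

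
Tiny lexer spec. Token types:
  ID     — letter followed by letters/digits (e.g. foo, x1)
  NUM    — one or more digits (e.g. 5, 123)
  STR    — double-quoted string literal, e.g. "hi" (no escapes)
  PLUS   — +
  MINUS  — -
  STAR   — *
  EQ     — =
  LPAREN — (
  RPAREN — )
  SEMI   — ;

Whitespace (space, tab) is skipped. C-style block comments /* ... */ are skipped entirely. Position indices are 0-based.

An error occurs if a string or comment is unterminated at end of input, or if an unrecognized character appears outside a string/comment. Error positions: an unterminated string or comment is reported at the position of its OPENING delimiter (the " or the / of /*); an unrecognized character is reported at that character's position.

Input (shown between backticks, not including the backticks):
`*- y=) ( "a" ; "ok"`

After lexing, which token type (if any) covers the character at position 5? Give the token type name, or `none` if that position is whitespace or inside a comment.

pos=0: emit STAR '*'
pos=1: emit MINUS '-'
pos=3: emit ID 'y' (now at pos=4)
pos=4: emit EQ '='
pos=5: emit RPAREN ')'
pos=7: emit LPAREN '('
pos=9: enter STRING mode
pos=9: emit STR "a" (now at pos=12)
pos=13: emit SEMI ';'
pos=15: enter STRING mode
pos=15: emit STR "ok" (now at pos=19)
DONE. 9 tokens: [STAR, MINUS, ID, EQ, RPAREN, LPAREN, STR, SEMI, STR]
Position 5: char is ')' -> RPAREN

Answer: RPAREN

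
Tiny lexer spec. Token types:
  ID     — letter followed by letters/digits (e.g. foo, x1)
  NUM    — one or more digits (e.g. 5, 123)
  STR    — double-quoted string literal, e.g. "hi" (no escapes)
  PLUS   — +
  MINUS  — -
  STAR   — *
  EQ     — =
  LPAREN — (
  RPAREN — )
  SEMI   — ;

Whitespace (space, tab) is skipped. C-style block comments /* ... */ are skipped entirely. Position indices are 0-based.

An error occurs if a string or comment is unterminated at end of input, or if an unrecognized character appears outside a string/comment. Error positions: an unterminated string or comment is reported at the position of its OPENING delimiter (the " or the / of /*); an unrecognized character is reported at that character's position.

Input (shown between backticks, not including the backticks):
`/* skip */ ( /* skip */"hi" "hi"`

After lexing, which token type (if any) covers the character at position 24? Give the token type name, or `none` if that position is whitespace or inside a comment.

pos=0: enter COMMENT mode (saw '/*')
exit COMMENT mode (now at pos=10)
pos=11: emit LPAREN '('
pos=13: enter COMMENT mode (saw '/*')
exit COMMENT mode (now at pos=23)
pos=23: enter STRING mode
pos=23: emit STR "hi" (now at pos=27)
pos=28: enter STRING mode
pos=28: emit STR "hi" (now at pos=32)
DONE. 3 tokens: [LPAREN, STR, STR]
Position 24: char is 'h' -> STR

Answer: STR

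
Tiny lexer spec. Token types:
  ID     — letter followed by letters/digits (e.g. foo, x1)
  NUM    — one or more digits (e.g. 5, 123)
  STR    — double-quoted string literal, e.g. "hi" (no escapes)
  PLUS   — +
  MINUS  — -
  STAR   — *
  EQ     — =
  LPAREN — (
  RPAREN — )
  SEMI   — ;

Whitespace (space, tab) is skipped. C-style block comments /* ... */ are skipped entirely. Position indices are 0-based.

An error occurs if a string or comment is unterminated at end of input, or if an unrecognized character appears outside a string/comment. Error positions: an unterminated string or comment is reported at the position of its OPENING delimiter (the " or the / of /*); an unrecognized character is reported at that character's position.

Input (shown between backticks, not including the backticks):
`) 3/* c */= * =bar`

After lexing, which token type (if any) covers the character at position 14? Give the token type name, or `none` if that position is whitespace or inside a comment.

Answer: EQ

Derivation:
pos=0: emit RPAREN ')'
pos=2: emit NUM '3' (now at pos=3)
pos=3: enter COMMENT mode (saw '/*')
exit COMMENT mode (now at pos=10)
pos=10: emit EQ '='
pos=12: emit STAR '*'
pos=14: emit EQ '='
pos=15: emit ID 'bar' (now at pos=18)
DONE. 6 tokens: [RPAREN, NUM, EQ, STAR, EQ, ID]
Position 14: char is '=' -> EQ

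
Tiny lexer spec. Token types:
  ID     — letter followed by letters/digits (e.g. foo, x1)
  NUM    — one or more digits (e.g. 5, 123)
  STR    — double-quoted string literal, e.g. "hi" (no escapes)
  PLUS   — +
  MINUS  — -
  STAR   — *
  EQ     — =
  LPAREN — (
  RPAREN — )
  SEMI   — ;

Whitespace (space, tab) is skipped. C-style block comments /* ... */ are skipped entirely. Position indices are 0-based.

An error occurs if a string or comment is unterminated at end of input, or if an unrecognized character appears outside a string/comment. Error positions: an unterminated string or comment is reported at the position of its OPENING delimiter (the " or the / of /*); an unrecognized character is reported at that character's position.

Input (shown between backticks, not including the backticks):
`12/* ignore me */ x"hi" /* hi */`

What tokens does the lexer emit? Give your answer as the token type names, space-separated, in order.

Answer: NUM ID STR

Derivation:
pos=0: emit NUM '12' (now at pos=2)
pos=2: enter COMMENT mode (saw '/*')
exit COMMENT mode (now at pos=17)
pos=18: emit ID 'x' (now at pos=19)
pos=19: enter STRING mode
pos=19: emit STR "hi" (now at pos=23)
pos=24: enter COMMENT mode (saw '/*')
exit COMMENT mode (now at pos=32)
DONE. 3 tokens: [NUM, ID, STR]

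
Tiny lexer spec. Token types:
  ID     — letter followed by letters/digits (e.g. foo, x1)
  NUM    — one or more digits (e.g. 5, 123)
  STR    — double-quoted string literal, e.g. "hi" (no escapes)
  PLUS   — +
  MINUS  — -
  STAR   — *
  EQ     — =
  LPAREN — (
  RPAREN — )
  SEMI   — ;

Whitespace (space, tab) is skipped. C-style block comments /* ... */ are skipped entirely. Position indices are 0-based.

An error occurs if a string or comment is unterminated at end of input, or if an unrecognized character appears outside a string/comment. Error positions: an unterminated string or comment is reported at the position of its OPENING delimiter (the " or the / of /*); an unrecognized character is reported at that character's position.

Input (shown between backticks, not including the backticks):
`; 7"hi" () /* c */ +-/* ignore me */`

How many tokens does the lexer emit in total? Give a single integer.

pos=0: emit SEMI ';'
pos=2: emit NUM '7' (now at pos=3)
pos=3: enter STRING mode
pos=3: emit STR "hi" (now at pos=7)
pos=8: emit LPAREN '('
pos=9: emit RPAREN ')'
pos=11: enter COMMENT mode (saw '/*')
exit COMMENT mode (now at pos=18)
pos=19: emit PLUS '+'
pos=20: emit MINUS '-'
pos=21: enter COMMENT mode (saw '/*')
exit COMMENT mode (now at pos=36)
DONE. 7 tokens: [SEMI, NUM, STR, LPAREN, RPAREN, PLUS, MINUS]

Answer: 7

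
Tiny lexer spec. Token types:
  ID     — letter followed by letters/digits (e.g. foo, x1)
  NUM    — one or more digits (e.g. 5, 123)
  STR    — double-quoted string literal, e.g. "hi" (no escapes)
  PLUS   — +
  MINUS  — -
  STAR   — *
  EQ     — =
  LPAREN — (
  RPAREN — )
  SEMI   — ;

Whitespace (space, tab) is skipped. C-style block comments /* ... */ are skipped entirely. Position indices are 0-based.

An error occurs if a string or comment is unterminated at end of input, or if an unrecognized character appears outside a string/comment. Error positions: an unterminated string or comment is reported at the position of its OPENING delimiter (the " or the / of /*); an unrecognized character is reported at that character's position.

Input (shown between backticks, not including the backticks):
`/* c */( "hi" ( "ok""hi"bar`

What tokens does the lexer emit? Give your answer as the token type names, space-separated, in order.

Answer: LPAREN STR LPAREN STR STR ID

Derivation:
pos=0: enter COMMENT mode (saw '/*')
exit COMMENT mode (now at pos=7)
pos=7: emit LPAREN '('
pos=9: enter STRING mode
pos=9: emit STR "hi" (now at pos=13)
pos=14: emit LPAREN '('
pos=16: enter STRING mode
pos=16: emit STR "ok" (now at pos=20)
pos=20: enter STRING mode
pos=20: emit STR "hi" (now at pos=24)
pos=24: emit ID 'bar' (now at pos=27)
DONE. 6 tokens: [LPAREN, STR, LPAREN, STR, STR, ID]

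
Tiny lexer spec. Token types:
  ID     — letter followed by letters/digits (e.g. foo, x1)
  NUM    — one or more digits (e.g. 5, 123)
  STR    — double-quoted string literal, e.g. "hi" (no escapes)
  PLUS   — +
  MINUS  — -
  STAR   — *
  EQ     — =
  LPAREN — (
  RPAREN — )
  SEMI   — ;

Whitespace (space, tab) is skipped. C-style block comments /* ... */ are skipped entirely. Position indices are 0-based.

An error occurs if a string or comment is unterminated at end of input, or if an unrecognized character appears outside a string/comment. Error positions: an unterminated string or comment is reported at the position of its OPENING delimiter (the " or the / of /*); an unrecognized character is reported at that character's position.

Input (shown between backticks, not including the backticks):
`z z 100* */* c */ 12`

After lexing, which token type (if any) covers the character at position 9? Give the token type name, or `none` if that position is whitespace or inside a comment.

Answer: STAR

Derivation:
pos=0: emit ID 'z' (now at pos=1)
pos=2: emit ID 'z' (now at pos=3)
pos=4: emit NUM '100' (now at pos=7)
pos=7: emit STAR '*'
pos=9: emit STAR '*'
pos=10: enter COMMENT mode (saw '/*')
exit COMMENT mode (now at pos=17)
pos=18: emit NUM '12' (now at pos=20)
DONE. 6 tokens: [ID, ID, NUM, STAR, STAR, NUM]
Position 9: char is '*' -> STAR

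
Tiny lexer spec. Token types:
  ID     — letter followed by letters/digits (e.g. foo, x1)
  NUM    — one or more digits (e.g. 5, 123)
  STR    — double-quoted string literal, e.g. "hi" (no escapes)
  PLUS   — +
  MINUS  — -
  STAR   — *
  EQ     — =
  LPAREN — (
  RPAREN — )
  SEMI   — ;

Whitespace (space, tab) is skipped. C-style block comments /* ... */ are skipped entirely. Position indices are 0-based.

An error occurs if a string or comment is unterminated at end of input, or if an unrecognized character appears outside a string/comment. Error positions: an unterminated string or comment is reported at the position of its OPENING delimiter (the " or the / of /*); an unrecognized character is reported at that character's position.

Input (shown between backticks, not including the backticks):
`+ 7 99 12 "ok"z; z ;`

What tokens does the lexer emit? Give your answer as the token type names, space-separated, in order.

Answer: PLUS NUM NUM NUM STR ID SEMI ID SEMI

Derivation:
pos=0: emit PLUS '+'
pos=2: emit NUM '7' (now at pos=3)
pos=4: emit NUM '99' (now at pos=6)
pos=7: emit NUM '12' (now at pos=9)
pos=10: enter STRING mode
pos=10: emit STR "ok" (now at pos=14)
pos=14: emit ID 'z' (now at pos=15)
pos=15: emit SEMI ';'
pos=17: emit ID 'z' (now at pos=18)
pos=19: emit SEMI ';'
DONE. 9 tokens: [PLUS, NUM, NUM, NUM, STR, ID, SEMI, ID, SEMI]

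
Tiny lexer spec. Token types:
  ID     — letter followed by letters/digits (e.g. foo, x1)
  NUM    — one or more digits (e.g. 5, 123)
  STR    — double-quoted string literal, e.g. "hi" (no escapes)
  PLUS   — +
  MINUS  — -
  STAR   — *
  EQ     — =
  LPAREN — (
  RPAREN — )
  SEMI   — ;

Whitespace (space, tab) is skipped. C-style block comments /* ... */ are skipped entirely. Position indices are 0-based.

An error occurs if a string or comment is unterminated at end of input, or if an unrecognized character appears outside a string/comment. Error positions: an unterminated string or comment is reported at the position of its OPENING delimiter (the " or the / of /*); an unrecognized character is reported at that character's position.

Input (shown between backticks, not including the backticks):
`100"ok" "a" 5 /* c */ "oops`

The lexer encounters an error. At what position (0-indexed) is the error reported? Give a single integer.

pos=0: emit NUM '100' (now at pos=3)
pos=3: enter STRING mode
pos=3: emit STR "ok" (now at pos=7)
pos=8: enter STRING mode
pos=8: emit STR "a" (now at pos=11)
pos=12: emit NUM '5' (now at pos=13)
pos=14: enter COMMENT mode (saw '/*')
exit COMMENT mode (now at pos=21)
pos=22: enter STRING mode
pos=22: ERROR — unterminated string

Answer: 22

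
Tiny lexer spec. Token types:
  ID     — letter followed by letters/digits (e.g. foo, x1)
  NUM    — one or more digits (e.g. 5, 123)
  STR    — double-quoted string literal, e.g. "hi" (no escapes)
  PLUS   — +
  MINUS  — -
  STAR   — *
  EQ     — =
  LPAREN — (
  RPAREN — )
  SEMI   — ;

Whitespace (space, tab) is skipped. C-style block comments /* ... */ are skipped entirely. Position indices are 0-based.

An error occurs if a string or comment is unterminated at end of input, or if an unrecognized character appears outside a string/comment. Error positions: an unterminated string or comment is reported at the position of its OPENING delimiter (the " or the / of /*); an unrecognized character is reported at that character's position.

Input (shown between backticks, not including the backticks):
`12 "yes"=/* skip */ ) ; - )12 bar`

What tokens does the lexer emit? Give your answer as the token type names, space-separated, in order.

Answer: NUM STR EQ RPAREN SEMI MINUS RPAREN NUM ID

Derivation:
pos=0: emit NUM '12' (now at pos=2)
pos=3: enter STRING mode
pos=3: emit STR "yes" (now at pos=8)
pos=8: emit EQ '='
pos=9: enter COMMENT mode (saw '/*')
exit COMMENT mode (now at pos=19)
pos=20: emit RPAREN ')'
pos=22: emit SEMI ';'
pos=24: emit MINUS '-'
pos=26: emit RPAREN ')'
pos=27: emit NUM '12' (now at pos=29)
pos=30: emit ID 'bar' (now at pos=33)
DONE. 9 tokens: [NUM, STR, EQ, RPAREN, SEMI, MINUS, RPAREN, NUM, ID]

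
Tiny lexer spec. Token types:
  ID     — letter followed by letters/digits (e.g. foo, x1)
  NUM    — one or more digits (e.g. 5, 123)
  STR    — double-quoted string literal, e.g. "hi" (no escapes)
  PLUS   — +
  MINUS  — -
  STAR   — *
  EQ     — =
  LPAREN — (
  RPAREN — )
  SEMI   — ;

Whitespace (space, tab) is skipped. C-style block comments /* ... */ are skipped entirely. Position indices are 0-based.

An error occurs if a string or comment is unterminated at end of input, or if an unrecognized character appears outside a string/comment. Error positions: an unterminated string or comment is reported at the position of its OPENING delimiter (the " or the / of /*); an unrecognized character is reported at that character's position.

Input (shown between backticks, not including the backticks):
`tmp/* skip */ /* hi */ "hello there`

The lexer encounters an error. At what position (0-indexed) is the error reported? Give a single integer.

pos=0: emit ID 'tmp' (now at pos=3)
pos=3: enter COMMENT mode (saw '/*')
exit COMMENT mode (now at pos=13)
pos=14: enter COMMENT mode (saw '/*')
exit COMMENT mode (now at pos=22)
pos=23: enter STRING mode
pos=23: ERROR — unterminated string

Answer: 23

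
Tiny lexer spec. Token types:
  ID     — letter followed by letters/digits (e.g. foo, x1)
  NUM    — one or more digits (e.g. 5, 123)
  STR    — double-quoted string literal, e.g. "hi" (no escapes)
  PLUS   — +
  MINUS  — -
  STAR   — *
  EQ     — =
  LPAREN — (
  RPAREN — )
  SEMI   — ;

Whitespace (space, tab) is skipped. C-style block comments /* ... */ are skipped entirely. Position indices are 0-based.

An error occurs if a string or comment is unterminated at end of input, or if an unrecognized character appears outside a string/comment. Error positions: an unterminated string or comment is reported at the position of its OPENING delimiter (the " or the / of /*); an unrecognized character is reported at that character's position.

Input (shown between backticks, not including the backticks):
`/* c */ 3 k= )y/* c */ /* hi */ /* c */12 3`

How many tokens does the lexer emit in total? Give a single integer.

Answer: 7

Derivation:
pos=0: enter COMMENT mode (saw '/*')
exit COMMENT mode (now at pos=7)
pos=8: emit NUM '3' (now at pos=9)
pos=10: emit ID 'k' (now at pos=11)
pos=11: emit EQ '='
pos=13: emit RPAREN ')'
pos=14: emit ID 'y' (now at pos=15)
pos=15: enter COMMENT mode (saw '/*')
exit COMMENT mode (now at pos=22)
pos=23: enter COMMENT mode (saw '/*')
exit COMMENT mode (now at pos=31)
pos=32: enter COMMENT mode (saw '/*')
exit COMMENT mode (now at pos=39)
pos=39: emit NUM '12' (now at pos=41)
pos=42: emit NUM '3' (now at pos=43)
DONE. 7 tokens: [NUM, ID, EQ, RPAREN, ID, NUM, NUM]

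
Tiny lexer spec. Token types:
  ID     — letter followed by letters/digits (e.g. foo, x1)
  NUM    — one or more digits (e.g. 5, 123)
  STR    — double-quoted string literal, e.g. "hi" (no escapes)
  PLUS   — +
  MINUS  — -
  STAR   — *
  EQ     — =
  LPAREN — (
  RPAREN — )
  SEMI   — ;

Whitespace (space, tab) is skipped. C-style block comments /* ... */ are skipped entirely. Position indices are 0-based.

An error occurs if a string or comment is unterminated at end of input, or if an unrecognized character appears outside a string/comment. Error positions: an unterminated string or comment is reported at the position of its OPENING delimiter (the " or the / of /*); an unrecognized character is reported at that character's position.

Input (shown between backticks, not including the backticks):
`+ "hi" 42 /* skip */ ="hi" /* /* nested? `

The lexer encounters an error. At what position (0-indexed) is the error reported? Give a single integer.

pos=0: emit PLUS '+'
pos=2: enter STRING mode
pos=2: emit STR "hi" (now at pos=6)
pos=7: emit NUM '42' (now at pos=9)
pos=10: enter COMMENT mode (saw '/*')
exit COMMENT mode (now at pos=20)
pos=21: emit EQ '='
pos=22: enter STRING mode
pos=22: emit STR "hi" (now at pos=26)
pos=27: enter COMMENT mode (saw '/*')
pos=27: ERROR — unterminated comment (reached EOF)

Answer: 27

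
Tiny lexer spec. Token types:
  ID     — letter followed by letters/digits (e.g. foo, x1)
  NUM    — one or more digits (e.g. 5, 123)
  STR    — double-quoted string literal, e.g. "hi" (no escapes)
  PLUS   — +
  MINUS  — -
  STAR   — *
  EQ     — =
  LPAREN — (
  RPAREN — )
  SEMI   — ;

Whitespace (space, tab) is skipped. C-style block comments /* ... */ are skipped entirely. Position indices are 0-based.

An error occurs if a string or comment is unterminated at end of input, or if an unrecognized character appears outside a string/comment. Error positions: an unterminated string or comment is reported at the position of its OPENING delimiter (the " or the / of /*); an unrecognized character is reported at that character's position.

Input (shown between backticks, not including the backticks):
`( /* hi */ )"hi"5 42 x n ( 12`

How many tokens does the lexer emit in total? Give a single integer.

pos=0: emit LPAREN '('
pos=2: enter COMMENT mode (saw '/*')
exit COMMENT mode (now at pos=10)
pos=11: emit RPAREN ')'
pos=12: enter STRING mode
pos=12: emit STR "hi" (now at pos=16)
pos=16: emit NUM '5' (now at pos=17)
pos=18: emit NUM '42' (now at pos=20)
pos=21: emit ID 'x' (now at pos=22)
pos=23: emit ID 'n' (now at pos=24)
pos=25: emit LPAREN '('
pos=27: emit NUM '12' (now at pos=29)
DONE. 9 tokens: [LPAREN, RPAREN, STR, NUM, NUM, ID, ID, LPAREN, NUM]

Answer: 9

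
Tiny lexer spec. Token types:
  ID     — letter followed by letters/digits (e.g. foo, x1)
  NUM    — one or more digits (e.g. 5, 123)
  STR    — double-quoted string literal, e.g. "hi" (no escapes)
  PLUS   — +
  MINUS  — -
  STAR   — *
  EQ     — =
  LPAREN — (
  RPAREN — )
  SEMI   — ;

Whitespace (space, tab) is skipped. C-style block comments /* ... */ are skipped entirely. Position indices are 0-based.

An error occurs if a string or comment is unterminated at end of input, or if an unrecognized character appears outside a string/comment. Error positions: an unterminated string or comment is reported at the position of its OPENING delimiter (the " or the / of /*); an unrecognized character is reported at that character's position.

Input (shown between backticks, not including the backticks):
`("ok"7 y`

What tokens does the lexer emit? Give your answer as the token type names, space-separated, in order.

Answer: LPAREN STR NUM ID

Derivation:
pos=0: emit LPAREN '('
pos=1: enter STRING mode
pos=1: emit STR "ok" (now at pos=5)
pos=5: emit NUM '7' (now at pos=6)
pos=7: emit ID 'y' (now at pos=8)
DONE. 4 tokens: [LPAREN, STR, NUM, ID]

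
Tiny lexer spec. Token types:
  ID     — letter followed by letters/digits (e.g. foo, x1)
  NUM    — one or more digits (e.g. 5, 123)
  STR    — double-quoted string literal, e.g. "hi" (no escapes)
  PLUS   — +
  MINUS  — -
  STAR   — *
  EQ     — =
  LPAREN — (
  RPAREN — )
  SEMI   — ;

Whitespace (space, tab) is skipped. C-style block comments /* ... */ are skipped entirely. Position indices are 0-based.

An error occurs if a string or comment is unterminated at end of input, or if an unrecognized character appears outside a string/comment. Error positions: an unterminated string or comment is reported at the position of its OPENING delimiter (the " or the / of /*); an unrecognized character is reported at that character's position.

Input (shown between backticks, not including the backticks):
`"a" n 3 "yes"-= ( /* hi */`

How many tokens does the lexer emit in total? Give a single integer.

Answer: 7

Derivation:
pos=0: enter STRING mode
pos=0: emit STR "a" (now at pos=3)
pos=4: emit ID 'n' (now at pos=5)
pos=6: emit NUM '3' (now at pos=7)
pos=8: enter STRING mode
pos=8: emit STR "yes" (now at pos=13)
pos=13: emit MINUS '-'
pos=14: emit EQ '='
pos=16: emit LPAREN '('
pos=18: enter COMMENT mode (saw '/*')
exit COMMENT mode (now at pos=26)
DONE. 7 tokens: [STR, ID, NUM, STR, MINUS, EQ, LPAREN]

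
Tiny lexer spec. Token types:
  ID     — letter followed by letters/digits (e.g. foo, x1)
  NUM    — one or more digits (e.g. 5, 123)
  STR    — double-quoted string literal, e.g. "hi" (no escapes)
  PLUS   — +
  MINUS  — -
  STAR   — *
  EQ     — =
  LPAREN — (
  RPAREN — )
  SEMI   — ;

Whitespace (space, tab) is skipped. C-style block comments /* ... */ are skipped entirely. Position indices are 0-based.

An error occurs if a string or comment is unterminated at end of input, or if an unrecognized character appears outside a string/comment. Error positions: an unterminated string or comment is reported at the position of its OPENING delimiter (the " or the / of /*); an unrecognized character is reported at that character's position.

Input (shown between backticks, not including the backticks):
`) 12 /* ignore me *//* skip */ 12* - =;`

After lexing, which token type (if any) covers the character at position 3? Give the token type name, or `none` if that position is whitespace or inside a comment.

pos=0: emit RPAREN ')'
pos=2: emit NUM '12' (now at pos=4)
pos=5: enter COMMENT mode (saw '/*')
exit COMMENT mode (now at pos=20)
pos=20: enter COMMENT mode (saw '/*')
exit COMMENT mode (now at pos=30)
pos=31: emit NUM '12' (now at pos=33)
pos=33: emit STAR '*'
pos=35: emit MINUS '-'
pos=37: emit EQ '='
pos=38: emit SEMI ';'
DONE. 7 tokens: [RPAREN, NUM, NUM, STAR, MINUS, EQ, SEMI]
Position 3: char is '2' -> NUM

Answer: NUM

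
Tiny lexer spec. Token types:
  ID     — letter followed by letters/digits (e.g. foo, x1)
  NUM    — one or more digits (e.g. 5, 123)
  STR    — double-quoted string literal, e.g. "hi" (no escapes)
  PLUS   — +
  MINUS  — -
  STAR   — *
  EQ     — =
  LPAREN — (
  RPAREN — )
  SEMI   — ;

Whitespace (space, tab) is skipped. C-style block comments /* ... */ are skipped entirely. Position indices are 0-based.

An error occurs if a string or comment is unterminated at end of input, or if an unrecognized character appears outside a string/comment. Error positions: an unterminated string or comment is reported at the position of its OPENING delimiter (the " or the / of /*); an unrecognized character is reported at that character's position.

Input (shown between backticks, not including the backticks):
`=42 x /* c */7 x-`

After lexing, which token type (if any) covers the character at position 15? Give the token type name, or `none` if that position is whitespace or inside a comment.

Answer: ID

Derivation:
pos=0: emit EQ '='
pos=1: emit NUM '42' (now at pos=3)
pos=4: emit ID 'x' (now at pos=5)
pos=6: enter COMMENT mode (saw '/*')
exit COMMENT mode (now at pos=13)
pos=13: emit NUM '7' (now at pos=14)
pos=15: emit ID 'x' (now at pos=16)
pos=16: emit MINUS '-'
DONE. 6 tokens: [EQ, NUM, ID, NUM, ID, MINUS]
Position 15: char is 'x' -> ID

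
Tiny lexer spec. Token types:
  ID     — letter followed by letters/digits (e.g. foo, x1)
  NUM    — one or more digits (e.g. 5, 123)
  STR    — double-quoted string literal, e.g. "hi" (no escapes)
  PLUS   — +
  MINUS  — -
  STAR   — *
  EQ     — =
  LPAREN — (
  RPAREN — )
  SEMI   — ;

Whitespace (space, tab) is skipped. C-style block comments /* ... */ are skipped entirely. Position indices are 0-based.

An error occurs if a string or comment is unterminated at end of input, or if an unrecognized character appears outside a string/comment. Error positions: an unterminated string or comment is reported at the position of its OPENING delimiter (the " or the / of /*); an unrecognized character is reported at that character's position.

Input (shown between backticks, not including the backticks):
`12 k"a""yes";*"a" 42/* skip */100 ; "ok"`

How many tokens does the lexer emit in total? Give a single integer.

Answer: 11

Derivation:
pos=0: emit NUM '12' (now at pos=2)
pos=3: emit ID 'k' (now at pos=4)
pos=4: enter STRING mode
pos=4: emit STR "a" (now at pos=7)
pos=7: enter STRING mode
pos=7: emit STR "yes" (now at pos=12)
pos=12: emit SEMI ';'
pos=13: emit STAR '*'
pos=14: enter STRING mode
pos=14: emit STR "a" (now at pos=17)
pos=18: emit NUM '42' (now at pos=20)
pos=20: enter COMMENT mode (saw '/*')
exit COMMENT mode (now at pos=30)
pos=30: emit NUM '100' (now at pos=33)
pos=34: emit SEMI ';'
pos=36: enter STRING mode
pos=36: emit STR "ok" (now at pos=40)
DONE. 11 tokens: [NUM, ID, STR, STR, SEMI, STAR, STR, NUM, NUM, SEMI, STR]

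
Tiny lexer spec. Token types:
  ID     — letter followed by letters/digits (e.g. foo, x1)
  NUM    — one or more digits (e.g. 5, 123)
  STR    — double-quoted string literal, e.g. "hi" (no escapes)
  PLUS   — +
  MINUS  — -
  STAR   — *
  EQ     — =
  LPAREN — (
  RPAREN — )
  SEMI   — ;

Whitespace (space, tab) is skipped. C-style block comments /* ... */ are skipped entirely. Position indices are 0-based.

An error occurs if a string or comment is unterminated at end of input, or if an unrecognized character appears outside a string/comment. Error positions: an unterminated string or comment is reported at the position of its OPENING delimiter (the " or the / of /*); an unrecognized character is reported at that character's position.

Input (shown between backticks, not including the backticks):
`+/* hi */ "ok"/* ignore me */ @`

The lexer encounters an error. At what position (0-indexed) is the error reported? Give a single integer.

pos=0: emit PLUS '+'
pos=1: enter COMMENT mode (saw '/*')
exit COMMENT mode (now at pos=9)
pos=10: enter STRING mode
pos=10: emit STR "ok" (now at pos=14)
pos=14: enter COMMENT mode (saw '/*')
exit COMMENT mode (now at pos=29)
pos=30: ERROR — unrecognized char '@'

Answer: 30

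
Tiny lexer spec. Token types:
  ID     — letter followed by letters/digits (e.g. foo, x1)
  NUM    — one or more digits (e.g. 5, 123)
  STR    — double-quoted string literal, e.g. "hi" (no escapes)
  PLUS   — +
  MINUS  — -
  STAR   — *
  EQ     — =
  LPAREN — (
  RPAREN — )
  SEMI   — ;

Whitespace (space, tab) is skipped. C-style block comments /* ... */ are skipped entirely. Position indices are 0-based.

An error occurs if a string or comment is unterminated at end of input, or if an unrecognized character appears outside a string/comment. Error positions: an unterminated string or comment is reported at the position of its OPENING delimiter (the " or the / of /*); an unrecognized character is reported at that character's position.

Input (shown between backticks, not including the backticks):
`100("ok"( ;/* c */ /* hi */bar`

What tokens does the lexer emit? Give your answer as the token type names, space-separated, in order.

Answer: NUM LPAREN STR LPAREN SEMI ID

Derivation:
pos=0: emit NUM '100' (now at pos=3)
pos=3: emit LPAREN '('
pos=4: enter STRING mode
pos=4: emit STR "ok" (now at pos=8)
pos=8: emit LPAREN '('
pos=10: emit SEMI ';'
pos=11: enter COMMENT mode (saw '/*')
exit COMMENT mode (now at pos=18)
pos=19: enter COMMENT mode (saw '/*')
exit COMMENT mode (now at pos=27)
pos=27: emit ID 'bar' (now at pos=30)
DONE. 6 tokens: [NUM, LPAREN, STR, LPAREN, SEMI, ID]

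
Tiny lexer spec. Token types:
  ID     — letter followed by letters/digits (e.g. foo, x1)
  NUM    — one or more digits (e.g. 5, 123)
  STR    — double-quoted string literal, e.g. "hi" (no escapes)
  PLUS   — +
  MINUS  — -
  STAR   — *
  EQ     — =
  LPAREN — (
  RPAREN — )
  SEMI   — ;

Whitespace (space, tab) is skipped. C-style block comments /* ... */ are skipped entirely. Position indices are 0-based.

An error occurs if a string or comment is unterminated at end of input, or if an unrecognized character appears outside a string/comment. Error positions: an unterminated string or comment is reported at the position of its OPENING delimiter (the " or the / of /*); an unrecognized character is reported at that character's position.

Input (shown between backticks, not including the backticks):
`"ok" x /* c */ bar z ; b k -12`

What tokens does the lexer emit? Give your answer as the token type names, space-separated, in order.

Answer: STR ID ID ID SEMI ID ID MINUS NUM

Derivation:
pos=0: enter STRING mode
pos=0: emit STR "ok" (now at pos=4)
pos=5: emit ID 'x' (now at pos=6)
pos=7: enter COMMENT mode (saw '/*')
exit COMMENT mode (now at pos=14)
pos=15: emit ID 'bar' (now at pos=18)
pos=19: emit ID 'z' (now at pos=20)
pos=21: emit SEMI ';'
pos=23: emit ID 'b' (now at pos=24)
pos=25: emit ID 'k' (now at pos=26)
pos=27: emit MINUS '-'
pos=28: emit NUM '12' (now at pos=30)
DONE. 9 tokens: [STR, ID, ID, ID, SEMI, ID, ID, MINUS, NUM]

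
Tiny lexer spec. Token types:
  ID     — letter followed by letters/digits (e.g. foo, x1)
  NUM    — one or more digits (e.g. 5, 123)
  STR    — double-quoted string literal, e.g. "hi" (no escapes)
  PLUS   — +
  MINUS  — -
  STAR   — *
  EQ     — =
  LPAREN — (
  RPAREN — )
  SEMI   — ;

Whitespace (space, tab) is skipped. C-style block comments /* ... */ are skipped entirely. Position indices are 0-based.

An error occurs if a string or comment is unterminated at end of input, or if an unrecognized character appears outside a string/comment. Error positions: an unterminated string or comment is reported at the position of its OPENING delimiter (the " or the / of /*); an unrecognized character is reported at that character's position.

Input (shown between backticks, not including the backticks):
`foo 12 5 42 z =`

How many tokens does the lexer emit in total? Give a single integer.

pos=0: emit ID 'foo' (now at pos=3)
pos=4: emit NUM '12' (now at pos=6)
pos=7: emit NUM '5' (now at pos=8)
pos=9: emit NUM '42' (now at pos=11)
pos=12: emit ID 'z' (now at pos=13)
pos=14: emit EQ '='
DONE. 6 tokens: [ID, NUM, NUM, NUM, ID, EQ]

Answer: 6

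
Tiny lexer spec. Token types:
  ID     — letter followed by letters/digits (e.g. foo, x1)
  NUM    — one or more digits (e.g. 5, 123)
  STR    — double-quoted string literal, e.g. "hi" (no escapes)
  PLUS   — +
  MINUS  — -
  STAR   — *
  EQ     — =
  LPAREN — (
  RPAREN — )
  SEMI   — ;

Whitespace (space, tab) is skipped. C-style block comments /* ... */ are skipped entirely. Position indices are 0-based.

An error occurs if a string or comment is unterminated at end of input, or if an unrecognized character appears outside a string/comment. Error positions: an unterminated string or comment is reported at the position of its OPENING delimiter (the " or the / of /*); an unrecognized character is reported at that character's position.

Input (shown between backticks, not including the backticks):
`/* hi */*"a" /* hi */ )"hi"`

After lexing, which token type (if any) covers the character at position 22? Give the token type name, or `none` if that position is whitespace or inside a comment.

pos=0: enter COMMENT mode (saw '/*')
exit COMMENT mode (now at pos=8)
pos=8: emit STAR '*'
pos=9: enter STRING mode
pos=9: emit STR "a" (now at pos=12)
pos=13: enter COMMENT mode (saw '/*')
exit COMMENT mode (now at pos=21)
pos=22: emit RPAREN ')'
pos=23: enter STRING mode
pos=23: emit STR "hi" (now at pos=27)
DONE. 4 tokens: [STAR, STR, RPAREN, STR]
Position 22: char is ')' -> RPAREN

Answer: RPAREN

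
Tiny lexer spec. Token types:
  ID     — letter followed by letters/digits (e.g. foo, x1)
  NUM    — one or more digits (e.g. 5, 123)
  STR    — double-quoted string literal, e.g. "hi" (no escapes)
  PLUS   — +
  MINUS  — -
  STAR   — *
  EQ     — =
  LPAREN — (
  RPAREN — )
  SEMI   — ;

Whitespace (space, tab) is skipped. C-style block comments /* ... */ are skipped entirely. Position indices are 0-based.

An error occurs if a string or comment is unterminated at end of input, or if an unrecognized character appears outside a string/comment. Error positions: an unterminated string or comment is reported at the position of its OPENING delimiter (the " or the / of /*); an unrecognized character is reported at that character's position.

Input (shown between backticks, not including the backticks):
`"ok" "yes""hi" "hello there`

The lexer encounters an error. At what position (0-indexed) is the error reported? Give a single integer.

Answer: 15

Derivation:
pos=0: enter STRING mode
pos=0: emit STR "ok" (now at pos=4)
pos=5: enter STRING mode
pos=5: emit STR "yes" (now at pos=10)
pos=10: enter STRING mode
pos=10: emit STR "hi" (now at pos=14)
pos=15: enter STRING mode
pos=15: ERROR — unterminated string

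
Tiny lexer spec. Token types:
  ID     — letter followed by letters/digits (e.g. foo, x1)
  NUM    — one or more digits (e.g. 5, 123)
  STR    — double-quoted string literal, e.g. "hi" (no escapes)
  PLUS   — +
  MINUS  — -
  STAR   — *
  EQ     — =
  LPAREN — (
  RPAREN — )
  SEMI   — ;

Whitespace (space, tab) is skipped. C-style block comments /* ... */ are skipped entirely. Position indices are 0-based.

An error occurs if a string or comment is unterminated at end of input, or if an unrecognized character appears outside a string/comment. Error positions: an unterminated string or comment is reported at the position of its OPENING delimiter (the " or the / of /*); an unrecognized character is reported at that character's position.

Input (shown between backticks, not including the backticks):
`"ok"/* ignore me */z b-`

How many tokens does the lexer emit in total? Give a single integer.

pos=0: enter STRING mode
pos=0: emit STR "ok" (now at pos=4)
pos=4: enter COMMENT mode (saw '/*')
exit COMMENT mode (now at pos=19)
pos=19: emit ID 'z' (now at pos=20)
pos=21: emit ID 'b' (now at pos=22)
pos=22: emit MINUS '-'
DONE. 4 tokens: [STR, ID, ID, MINUS]

Answer: 4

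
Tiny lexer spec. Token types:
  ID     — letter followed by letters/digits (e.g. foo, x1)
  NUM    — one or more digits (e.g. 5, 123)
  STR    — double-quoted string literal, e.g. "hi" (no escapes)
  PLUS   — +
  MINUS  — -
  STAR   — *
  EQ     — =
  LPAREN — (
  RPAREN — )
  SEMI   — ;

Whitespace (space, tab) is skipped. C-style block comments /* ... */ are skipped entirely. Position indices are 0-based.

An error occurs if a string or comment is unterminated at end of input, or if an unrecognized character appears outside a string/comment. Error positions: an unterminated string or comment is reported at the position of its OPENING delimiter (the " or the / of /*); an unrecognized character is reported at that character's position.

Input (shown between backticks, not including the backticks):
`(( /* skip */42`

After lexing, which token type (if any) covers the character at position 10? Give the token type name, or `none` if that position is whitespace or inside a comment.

pos=0: emit LPAREN '('
pos=1: emit LPAREN '('
pos=3: enter COMMENT mode (saw '/*')
exit COMMENT mode (now at pos=13)
pos=13: emit NUM '42' (now at pos=15)
DONE. 3 tokens: [LPAREN, LPAREN, NUM]
Position 10: char is ' ' -> none

Answer: none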